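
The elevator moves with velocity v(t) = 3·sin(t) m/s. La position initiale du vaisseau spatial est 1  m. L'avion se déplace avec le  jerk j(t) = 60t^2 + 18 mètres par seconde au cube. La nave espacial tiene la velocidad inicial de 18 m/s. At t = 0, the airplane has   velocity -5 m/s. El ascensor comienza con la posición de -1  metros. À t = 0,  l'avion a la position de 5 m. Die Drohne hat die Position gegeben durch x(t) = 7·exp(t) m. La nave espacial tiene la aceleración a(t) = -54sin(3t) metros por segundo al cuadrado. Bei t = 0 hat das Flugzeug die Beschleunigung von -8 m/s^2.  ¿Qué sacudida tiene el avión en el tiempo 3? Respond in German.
Wir haben den Ruck j(t) = 60·t^2 + 18. Durch Einsetzen von t = 3: j(3) = 558.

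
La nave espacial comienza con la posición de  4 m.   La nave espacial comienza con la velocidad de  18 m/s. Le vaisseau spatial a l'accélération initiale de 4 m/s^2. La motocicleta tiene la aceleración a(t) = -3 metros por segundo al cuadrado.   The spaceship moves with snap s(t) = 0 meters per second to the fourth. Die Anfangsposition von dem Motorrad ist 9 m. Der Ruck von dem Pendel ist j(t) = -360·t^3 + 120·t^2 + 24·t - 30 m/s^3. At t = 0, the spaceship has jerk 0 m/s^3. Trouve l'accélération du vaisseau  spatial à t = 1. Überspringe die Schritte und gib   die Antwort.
La réponse est 4.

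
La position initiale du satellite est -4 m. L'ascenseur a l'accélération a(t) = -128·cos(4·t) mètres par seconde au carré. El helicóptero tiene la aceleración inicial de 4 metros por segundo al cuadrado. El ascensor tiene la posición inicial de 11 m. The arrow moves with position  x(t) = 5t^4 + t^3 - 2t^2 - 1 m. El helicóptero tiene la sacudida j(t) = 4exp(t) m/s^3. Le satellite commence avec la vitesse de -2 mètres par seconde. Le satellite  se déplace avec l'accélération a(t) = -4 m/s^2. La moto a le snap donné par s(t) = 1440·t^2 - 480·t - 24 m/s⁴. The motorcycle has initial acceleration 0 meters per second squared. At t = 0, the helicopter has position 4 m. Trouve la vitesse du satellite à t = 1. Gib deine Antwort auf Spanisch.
Partiendo de la aceleración a(t) = -4, tomamos 1 integral. La integral de la aceleración es la velocidad. Usando v(0) = -2, obtenemos v(t) = -4·t - 2. Tenemos la velocidad v(t) = -4·t - 2. Sustituyendo t = 1: v(1) = -6.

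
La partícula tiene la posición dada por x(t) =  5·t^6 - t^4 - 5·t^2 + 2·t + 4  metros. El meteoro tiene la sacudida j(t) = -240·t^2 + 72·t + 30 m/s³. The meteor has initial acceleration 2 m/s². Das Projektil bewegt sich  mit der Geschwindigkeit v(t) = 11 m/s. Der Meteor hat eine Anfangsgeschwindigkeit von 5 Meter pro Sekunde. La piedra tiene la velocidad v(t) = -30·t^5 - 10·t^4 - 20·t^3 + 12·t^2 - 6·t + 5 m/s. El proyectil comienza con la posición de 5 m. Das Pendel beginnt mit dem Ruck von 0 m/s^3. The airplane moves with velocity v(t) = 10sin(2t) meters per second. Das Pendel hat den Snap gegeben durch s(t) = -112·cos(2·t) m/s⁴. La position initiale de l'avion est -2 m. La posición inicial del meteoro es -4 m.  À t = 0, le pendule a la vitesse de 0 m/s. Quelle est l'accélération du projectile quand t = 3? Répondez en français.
En partant de la vitesse v(t) = 11, nous prenons 1 dérivée. La dérivée de la vitesse donne l'accélération: a(t) = 0. En utilisant a(t) = 0 et en substituant t = 3, nous trouvons a = 0.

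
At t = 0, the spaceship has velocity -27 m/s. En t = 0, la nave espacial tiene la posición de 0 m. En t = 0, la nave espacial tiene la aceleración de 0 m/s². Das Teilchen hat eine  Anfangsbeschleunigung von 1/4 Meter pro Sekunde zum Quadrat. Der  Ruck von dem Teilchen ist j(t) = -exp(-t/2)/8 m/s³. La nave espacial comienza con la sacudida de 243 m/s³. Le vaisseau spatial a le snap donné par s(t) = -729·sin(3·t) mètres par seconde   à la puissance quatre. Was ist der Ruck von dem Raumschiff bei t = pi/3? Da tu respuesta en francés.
Pour résoudre ceci, nous devons prendre 1 primitive de notre équation du snap s(t) = -729·sin(3·t). La primitive du snap est le jerk. En utilisant j(0) = 243, nous obtenons j(t) = 243·cos(3·t). De l'équation du jerk j(t) = 243·cos(3·t), nous substituons t = pi/3 pour obtenir j = -243.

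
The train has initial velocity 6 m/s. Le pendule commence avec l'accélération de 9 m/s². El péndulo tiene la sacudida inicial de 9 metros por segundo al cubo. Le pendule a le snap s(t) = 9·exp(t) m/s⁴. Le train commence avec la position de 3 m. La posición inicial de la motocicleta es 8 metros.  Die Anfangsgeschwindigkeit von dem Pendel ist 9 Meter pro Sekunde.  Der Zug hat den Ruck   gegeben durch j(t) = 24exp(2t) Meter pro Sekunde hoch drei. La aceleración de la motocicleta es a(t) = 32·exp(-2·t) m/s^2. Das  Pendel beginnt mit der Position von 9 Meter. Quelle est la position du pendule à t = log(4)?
Pour résoudre ceci, nous devons prendre 4 primitives de notre équation du snap s(t) = 9·exp(t). En prenant ∫s(t)dt et en appliquant j(0) = 9, nous trouvons j(t) = 9·exp(t). La primitive du jerk est l'accélération. En utilisant a(0) = 9, nous obtenons a(t) = 9·exp(t). En prenant ∫a(t)dt et en appliquant v(0) = 9, nous trouvons v(t) = 9·exp(t). La primitive de la vitesse est la position. En utilisant x(0) = 9, nous obtenons x(t) = 9·exp(t). De l'équation de la position x(t) = 9·exp(t), nous substituons t = log(4) pour obtenir x = 36.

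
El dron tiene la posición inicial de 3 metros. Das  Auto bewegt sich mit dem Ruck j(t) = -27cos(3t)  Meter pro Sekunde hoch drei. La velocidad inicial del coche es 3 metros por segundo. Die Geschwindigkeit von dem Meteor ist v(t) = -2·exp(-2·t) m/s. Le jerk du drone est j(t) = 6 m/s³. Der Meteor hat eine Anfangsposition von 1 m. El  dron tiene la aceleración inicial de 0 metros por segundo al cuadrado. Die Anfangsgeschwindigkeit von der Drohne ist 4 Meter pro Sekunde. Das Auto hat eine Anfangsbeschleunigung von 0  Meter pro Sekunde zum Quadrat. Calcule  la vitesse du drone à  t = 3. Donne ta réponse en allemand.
Wir müssen das Integral unserer Gleichung für den Ruck j(t) = 6 2-mal finden. Die Stammfunktion von dem Ruck ist die Beschleunigung. Mit a(0) = 0 erhalten wir a(t) = 6·t. Die Stammfunktion von der Beschleunigung ist die Geschwindigkeit. Mit v(0) = 4 erhalten wir v(t) = 3·t^2 + 4. Wir haben die Geschwindigkeit v(t) = 3·t^2 + 4. Durch Einsetzen von t = 3: v(3) = 31.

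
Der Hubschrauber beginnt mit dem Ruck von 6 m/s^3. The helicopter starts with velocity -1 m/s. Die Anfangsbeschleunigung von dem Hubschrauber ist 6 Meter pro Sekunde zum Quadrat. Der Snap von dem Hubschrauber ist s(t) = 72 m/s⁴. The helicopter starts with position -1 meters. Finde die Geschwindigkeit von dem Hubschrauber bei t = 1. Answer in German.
Wir müssen unsere Gleichung für den Snap s(t) = 72 3-mal integrieren. Die Stammfunktion von dem Snap ist der Ruck. Mit j(0) = 6 erhalten wir j(t) = 72·t + 6. Das Integral von dem Ruck, mit a(0) = 6, ergibt die Beschleunigung: a(t) = 36·t^2 + 6·t + 6. Mit ∫a(t)dt und Anwendung von v(0) = -1, finden wir v(t) = 12·t^3 + 3·t^2 + 6·t - 1. Aus der Gleichung für die Geschwindigkeit v(t) = 12·t^3 + 3·t^2 + 6·t - 1, setzen wir t = 1 ein und erhalten v = 20.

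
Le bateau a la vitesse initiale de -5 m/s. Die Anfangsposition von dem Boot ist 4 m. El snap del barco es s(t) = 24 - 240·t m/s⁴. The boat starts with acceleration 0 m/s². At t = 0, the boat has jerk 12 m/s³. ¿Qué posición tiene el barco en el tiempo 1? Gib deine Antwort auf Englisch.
We must find the antiderivative of our snap equation s(t) = 24 - 240·t 4 times. Integrating snap and using the initial condition j(0) = 12, we get j(t) = -120·t^2 + 24·t + 12. Finding the integral of j(t) and using a(0) = 0: a(t) = 4·t·(-10·t^2 + 3·t + 3). The integral of acceleration is velocity. Using v(0) = -5, we get v(t) = -10·t^4 + 4·t^3 + 6·t^2 - 5. The integral of velocity, with x(0) = 4, gives position: x(t) = -2·t^5 + t^4 + 2·t^3 - 5·t + 4. Using x(t) = -2·t^5 + t^4 + 2·t^3 - 5·t + 4 and substituting t = 1, we find x = 0.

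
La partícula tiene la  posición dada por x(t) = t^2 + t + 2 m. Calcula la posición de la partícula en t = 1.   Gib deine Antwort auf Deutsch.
Wir haben die Position x(t) = t^2 + t + 2. Durch Einsetzen von t = 1: x(1) = 4.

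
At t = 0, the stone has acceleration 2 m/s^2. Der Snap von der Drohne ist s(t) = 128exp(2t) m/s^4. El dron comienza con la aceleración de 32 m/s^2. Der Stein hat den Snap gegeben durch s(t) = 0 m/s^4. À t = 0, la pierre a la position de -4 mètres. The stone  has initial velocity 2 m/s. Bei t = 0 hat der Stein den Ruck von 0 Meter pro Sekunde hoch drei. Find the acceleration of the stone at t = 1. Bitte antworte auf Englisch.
Starting from snap s(t) = 0, we take 2 integrals. The integral of snap, with j(0) = 0, gives jerk: j(t) = 0. The antiderivative of jerk, with a(0) = 2, gives acceleration: a(t) = 2. Using a(t) = 2 and substituting t = 1, we find a = 2.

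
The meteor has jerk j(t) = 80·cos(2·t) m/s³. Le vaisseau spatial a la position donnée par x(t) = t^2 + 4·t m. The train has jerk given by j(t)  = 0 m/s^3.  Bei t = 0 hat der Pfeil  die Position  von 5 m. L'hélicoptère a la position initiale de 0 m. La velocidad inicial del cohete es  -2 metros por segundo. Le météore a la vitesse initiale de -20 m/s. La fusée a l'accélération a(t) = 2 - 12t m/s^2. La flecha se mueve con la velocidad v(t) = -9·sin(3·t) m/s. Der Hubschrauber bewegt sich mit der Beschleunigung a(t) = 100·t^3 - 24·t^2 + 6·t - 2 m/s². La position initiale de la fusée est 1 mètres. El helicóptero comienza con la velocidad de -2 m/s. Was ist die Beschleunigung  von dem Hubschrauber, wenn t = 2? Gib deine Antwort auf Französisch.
De l'équation de l'accélération a(t) = 100·t^3 - 24·t^2 + 6·t - 2, nous substituons t = 2 pour obtenir a = 714.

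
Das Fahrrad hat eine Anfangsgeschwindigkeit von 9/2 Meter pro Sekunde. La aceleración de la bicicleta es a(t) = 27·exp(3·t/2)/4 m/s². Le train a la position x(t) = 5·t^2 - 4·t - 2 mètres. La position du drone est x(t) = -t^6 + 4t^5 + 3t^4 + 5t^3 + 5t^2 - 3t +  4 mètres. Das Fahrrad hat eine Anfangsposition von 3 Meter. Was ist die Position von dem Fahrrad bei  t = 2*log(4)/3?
Wir müssen unsere Gleichung für die Beschleunigung a(t) = 27·exp(3·t/2)/4 2-mal integrieren. Durch Integration von der Beschleunigung und Verwendung der Anfangsbedingung v(0) = 9/2, erhalten wir v(t) = 9·exp(3·t/2)/2. Mit ∫v(t)dt und Anwendung von x(0) = 3, finden wir x(t) = 3·exp(3·t/2). Mit x(t) = 3·exp(3·t/2) und Einsetzen von t = 2*log(4)/3, finden wir x = 12.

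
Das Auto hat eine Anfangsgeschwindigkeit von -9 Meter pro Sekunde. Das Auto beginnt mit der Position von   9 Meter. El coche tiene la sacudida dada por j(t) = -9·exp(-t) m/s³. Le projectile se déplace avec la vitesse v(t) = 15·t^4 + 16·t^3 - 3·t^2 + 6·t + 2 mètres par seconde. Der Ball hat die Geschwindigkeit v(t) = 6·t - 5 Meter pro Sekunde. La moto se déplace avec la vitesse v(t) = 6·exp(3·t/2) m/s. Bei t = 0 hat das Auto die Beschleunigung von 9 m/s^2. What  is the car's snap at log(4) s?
To solve this, we need to take 1 derivative of our jerk equation j(t) = -9·exp(-t). The derivative of jerk gives snap: s(t) = 9·exp(-t). We have snap s(t) = 9·exp(-t). Substituting t = log(4): s(log(4)) = 9/4.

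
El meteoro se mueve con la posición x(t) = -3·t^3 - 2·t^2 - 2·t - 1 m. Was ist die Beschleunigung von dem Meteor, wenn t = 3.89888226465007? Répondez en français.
En partant de la position x(t) = -3·t^3 - 2·t^2 - 2·t - 1, nous prenons 2 dérivées. En prenant d/dt de x(t), nous trouvons v(t) = -9·t^2 - 4·t - 2. En prenant d/dt de v(t), nous trouvons a(t) = -18·t - 4. Nous avons l'accélération a(t) = -18·t - 4. En substituant t = 3.89888226465007: a(3.89888226465007) = -74.1798807637013.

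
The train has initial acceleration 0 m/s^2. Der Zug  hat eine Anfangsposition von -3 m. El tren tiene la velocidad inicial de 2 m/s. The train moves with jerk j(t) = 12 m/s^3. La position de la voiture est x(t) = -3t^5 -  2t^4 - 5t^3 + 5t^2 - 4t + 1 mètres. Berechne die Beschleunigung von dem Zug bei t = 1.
Wir müssen unsere Gleichung für den Ruck j(t) = 12 1-mal integrieren. Mit ∫j(t)dt und Anwendung von a(0) = 0, finden wir a(t) = 12·t. Mit a(t) = 12·t und Einsetzen von t = 1, finden wir a = 12.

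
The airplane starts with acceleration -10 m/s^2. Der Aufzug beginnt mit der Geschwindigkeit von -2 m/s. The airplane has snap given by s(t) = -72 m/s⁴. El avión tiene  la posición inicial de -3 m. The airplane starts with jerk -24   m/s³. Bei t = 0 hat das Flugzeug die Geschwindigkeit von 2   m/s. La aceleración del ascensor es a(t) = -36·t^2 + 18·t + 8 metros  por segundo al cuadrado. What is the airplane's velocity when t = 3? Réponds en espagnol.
Necesitamos integrar nuestra ecuación del snap s(t) = -72 3 veces. Tomando ∫s(t)dt y aplicando j(0) = -24, encontramos j(t) = -72·t - 24. La antiderivada de la sacudida, con a(0) = -10, da la aceleración: a(t) = -36·t^2 - 24·t - 10. La antiderivada de la aceleración, con v(0) = 2, da la velocidad: v(t) = -12·t^3 - 12·t^2 - 10·t + 2. De la ecuación de la velocidad v(t) = -12·t^3 - 12·t^2 - 10·t + 2, sustituimos t = 3 para obtener v = -460.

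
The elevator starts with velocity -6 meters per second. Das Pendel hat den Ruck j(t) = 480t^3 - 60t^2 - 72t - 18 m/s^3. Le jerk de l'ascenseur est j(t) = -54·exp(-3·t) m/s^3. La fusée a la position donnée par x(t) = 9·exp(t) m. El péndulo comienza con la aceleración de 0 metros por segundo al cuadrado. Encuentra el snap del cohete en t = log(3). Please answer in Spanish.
Para resolver esto, necesitamos tomar 4 derivadas de nuestra ecuación de la posición x(t) = 9·exp(t). Derivando la posición, obtenemos la velocidad: v(t) = 9·exp(t). La derivada de la velocidad da la aceleración: a(t) = 9·exp(t). La derivada de la aceleración da la sacudida: j(t) = 9·exp(t). La derivada de la sacudida da el snap: s(t) = 9·exp(t). De la ecuación del snap s(t) = 9·exp(t), sustituimos t = log(3) para obtener s = 27.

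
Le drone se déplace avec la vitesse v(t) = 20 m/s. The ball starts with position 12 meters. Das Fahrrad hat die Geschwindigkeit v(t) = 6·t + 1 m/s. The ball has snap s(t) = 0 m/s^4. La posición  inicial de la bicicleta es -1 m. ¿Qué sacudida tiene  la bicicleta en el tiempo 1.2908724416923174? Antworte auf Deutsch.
Um dies zu lösen, müssen wir 2 Ableitungen unserer Gleichung für die Geschwindigkeit v(t) = 6·t + 1 nehmen. Mit d/dt von v(t) finden wir a(t) = 6. Die Ableitung von der Beschleunigung ergibt den Ruck: j(t) = 0. Wir haben den Ruck j(t) = 0. Durch Einsetzen von t = 1.2908724416923174: j(1.2908724416923174) = 0.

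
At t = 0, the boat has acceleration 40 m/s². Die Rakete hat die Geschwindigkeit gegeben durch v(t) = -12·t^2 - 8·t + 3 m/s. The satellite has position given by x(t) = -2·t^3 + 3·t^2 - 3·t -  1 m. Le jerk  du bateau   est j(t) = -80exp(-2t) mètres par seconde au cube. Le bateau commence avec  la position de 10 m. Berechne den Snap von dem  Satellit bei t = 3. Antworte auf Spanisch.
Para resolver esto, necesitamos tomar 4 derivadas de nuestra ecuación de la posición x(t) = -2·t^3 + 3·t^2 - 3·t - 1. Tomando d/dt de x(t), encontramos v(t) = -6·t^2 + 6·t - 3. La derivada de la velocidad da la aceleración: a(t) = 6 - 12·t. La derivada de la aceleración da la sacudida: j(t) = -12. Derivando la sacudida, obtenemos el snap: s(t) = 0. Usando s(t) = 0 y sustituyendo t = 3, encontramos s = 0.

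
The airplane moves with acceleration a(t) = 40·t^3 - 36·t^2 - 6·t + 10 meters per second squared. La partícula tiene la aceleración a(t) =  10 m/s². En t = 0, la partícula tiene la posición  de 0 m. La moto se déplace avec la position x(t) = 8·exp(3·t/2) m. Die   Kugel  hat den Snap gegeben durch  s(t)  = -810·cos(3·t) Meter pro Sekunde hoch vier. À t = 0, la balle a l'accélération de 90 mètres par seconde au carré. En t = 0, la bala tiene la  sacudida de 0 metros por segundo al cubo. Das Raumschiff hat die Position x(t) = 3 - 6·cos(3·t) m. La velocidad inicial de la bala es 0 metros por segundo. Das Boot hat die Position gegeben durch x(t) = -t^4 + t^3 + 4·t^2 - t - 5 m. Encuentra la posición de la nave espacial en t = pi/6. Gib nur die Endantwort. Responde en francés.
x(pi/6) = 3.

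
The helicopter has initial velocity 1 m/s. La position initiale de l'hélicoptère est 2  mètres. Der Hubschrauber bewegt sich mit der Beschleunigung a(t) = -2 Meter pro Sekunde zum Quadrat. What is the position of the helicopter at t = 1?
Starting from acceleration a(t) = -2, we take 2 antiderivatives. The integral of acceleration, with v(0) = 1, gives velocity: v(t) = 1 - 2·t. Taking ∫v(t)dt and applying x(0) = 2, we find x(t) = -t^2 + t + 2. From the given position equation x(t) = -t^2 + t + 2, we substitute t = 1 to get x = 2.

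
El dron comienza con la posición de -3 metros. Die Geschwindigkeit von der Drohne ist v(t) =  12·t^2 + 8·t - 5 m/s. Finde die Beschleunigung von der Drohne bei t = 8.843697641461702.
Ausgehend von der Geschwindigkeit v(t) = 12·t^2 + 8·t - 5, nehmen wir 1 Ableitung. Die Ableitung von der Geschwindigkeit ergibt die Beschleunigung: a(t) = 24·t + 8. Aus der Gleichung für die Beschleunigung a(t) = 24·t + 8, setzen wir t = 8.843697641461702 ein und erhalten a = 220.248743395081.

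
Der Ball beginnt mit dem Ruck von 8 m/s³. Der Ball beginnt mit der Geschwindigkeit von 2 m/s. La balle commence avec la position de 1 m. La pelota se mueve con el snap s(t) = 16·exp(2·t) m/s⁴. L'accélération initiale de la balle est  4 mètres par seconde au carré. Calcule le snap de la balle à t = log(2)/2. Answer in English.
We have snap s(t) = 16·exp(2·t). Substituting t = log(2)/2: s(log(2)/2) = 32.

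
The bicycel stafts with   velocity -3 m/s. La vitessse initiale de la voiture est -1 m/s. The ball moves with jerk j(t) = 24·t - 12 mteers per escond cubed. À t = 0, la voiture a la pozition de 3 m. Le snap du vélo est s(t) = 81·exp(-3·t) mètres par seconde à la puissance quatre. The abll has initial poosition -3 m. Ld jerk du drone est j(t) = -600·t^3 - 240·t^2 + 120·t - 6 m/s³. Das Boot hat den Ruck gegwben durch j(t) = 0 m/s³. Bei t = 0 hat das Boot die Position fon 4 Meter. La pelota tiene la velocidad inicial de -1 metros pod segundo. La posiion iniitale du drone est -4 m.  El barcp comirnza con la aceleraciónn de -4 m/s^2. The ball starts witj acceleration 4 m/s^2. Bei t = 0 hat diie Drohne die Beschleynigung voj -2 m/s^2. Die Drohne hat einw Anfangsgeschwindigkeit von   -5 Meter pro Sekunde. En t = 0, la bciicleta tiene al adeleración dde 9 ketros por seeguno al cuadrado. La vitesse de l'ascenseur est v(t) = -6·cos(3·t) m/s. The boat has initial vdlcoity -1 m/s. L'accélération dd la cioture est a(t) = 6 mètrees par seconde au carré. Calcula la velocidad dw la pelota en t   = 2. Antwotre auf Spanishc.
Debemos encontrar la antiderivada de nuestra ecuación de la sacudida j(t) = 24·t - 12 2 veces. La integral de la sacudida, con a(0) = 4, da la aceleración: a(t) = 12·t^2 - 12·t + 4. Integrando la aceleración y usando la condición inicial v(0) = -1, obtenemos v(t) = 4·t^3 - 6·t^2 + 4·t - 1. Usando v(t) = 4·t^3 - 6·t^2 + 4·t - 1 y sustituyendo t = 2, encontramos v = 15.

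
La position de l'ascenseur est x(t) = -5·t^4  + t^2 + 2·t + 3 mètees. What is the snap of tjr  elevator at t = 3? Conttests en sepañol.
Para resolver esto, necesitamos tomar 4 derivadas de nuestra ecuación de la posición x(t) = -5·t^4 + t^2 + 2·t + 3. La derivada de la posición da la velocidad: v(t) = -20·t^3 + 2·t + 2. Derivando la velocidad, obtenemos la aceleración: a(t) = 2 - 60·t^2. Tomando d/dt de a(t), encontramos j(t) = -120·t. Tomando d/dt de j(t), encontramos s(t) = -120. De la ecuación del snap s(t) = -120, sustituimos t = 3 para obtener s = -120.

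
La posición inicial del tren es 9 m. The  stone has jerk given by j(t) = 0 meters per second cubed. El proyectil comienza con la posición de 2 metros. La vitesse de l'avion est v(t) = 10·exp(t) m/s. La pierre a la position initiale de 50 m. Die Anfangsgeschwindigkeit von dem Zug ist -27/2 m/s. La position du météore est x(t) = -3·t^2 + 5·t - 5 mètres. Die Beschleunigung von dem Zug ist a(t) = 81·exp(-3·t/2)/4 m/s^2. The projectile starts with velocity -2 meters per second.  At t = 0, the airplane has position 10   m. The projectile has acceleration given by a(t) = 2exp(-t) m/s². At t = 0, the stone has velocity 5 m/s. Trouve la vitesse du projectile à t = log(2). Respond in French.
Nous devons intégrer notre équation de l'accélération a(t) = 2·exp(-t) 1 fois. En prenant ∫a(t)dt et en appliquant v(0) = -2, nous trouvons v(t) = -2·exp(-t). En utilisant v(t) = -2·exp(-t) et en substituant t = log(2), nous trouvons v = -1.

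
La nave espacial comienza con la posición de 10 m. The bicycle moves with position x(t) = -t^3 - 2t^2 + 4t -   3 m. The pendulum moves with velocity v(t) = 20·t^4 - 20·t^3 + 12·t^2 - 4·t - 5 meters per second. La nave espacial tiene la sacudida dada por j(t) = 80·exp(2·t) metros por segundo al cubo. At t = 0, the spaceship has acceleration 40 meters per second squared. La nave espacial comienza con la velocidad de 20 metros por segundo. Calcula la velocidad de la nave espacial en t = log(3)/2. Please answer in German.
Wir müssen unsere Gleichung für den Ruck j(t) = 80·exp(2·t) 2-mal integrieren. Das Integral von dem Ruck, mit a(0) = 40, ergibt die Beschleunigung: a(t) = 40·exp(2·t). Die Stammfunktion von der Beschleunigung, mit v(0) = 20, ergibt die Geschwindigkeit: v(t) = 20·exp(2·t). Wir haben die Geschwindigkeit v(t) = 20·exp(2·t). Durch Einsetzen von t = log(3)/2: v(log(3)/2) = 60.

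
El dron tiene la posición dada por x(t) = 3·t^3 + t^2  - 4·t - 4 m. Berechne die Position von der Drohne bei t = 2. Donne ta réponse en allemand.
Aus der Gleichung für die Position x(t) = 3·t^3 + t^2 - 4·t - 4, setzen wir t = 2 ein und erhalten x = 16.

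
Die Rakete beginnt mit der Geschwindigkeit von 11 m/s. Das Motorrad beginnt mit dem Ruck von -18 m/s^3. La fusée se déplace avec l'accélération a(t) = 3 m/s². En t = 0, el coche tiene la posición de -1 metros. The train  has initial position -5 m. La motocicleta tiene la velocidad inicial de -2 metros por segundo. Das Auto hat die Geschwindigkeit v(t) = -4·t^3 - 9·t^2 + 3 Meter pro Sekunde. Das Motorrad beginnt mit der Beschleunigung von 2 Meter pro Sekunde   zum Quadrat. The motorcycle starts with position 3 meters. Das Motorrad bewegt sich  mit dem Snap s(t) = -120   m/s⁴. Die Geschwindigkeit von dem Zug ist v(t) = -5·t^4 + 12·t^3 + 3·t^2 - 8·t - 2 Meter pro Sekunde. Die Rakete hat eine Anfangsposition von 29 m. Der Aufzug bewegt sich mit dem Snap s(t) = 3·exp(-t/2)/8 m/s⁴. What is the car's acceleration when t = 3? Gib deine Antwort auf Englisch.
We must differentiate our velocity equation v(t) = -4·t^3 - 9·t^2 + 3 1 time. Taking d/dt of v(t), we find a(t) = -12·t^2 - 18·t. From the given acceleration equation a(t) = -12·t^2 - 18·t, we substitute t = 3 to get a = -162.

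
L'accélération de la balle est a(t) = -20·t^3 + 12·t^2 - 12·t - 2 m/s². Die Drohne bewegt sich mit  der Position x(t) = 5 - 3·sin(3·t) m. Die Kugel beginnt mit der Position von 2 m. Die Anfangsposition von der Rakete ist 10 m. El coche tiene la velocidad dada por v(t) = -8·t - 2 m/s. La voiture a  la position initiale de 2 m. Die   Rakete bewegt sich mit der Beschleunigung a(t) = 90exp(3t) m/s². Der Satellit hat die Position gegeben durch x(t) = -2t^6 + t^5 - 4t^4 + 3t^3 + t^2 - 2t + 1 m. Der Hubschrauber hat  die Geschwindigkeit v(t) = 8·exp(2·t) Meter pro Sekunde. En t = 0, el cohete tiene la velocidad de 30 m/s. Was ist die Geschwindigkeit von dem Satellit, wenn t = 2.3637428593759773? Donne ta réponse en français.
En partant de la position x(t) = -2·t^6 + t^5 - 4·t^4 + 3·t^3 + t^2 - 2·t + 1, nous prenons 1 dérivée. La dérivée de la position donne la vitesse: v(t) = -12·t^5 + 5·t^4 - 16·t^3 + 9·t^2 + 2·t - 2. De l'équation de la vitesse v(t) = -12·t^5 + 5·t^4 - 16·t^3 + 9·t^2 + 2·t - 2, nous substituons t = 2.3637428593759773 pour obtenir v = -887.696208124164.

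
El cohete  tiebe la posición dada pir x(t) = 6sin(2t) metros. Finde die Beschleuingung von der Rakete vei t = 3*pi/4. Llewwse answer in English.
To solve this, we need to take 2 derivatives of our position equation x(t) = 6·sin(2·t). The derivative of position gives velocity: v(t) = 12·cos(2·t). The derivative of velocity gives acceleration: a(t) = -24·sin(2·t). From the given acceleration equation a(t) = -24·sin(2·t), we substitute t = 3*pi/4 to get a = 24.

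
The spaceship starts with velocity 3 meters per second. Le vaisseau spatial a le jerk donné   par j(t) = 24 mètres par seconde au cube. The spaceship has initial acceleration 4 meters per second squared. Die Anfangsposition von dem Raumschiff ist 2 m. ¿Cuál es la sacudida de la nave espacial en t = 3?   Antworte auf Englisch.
From the given jerk equation j(t) = 24, we substitute t = 3 to get j = 24.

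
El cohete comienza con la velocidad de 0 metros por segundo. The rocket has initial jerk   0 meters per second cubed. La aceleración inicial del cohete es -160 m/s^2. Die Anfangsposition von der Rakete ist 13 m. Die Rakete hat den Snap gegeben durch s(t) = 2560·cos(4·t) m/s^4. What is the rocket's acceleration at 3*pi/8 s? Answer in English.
We must find the antiderivative of our snap equation s(t) = 2560·cos(4·t) 2 times. Integrating snap and using the initial condition j(0) = 0, we get j(t) = 640·sin(4·t). Taking ∫j(t)dt and applying a(0) = -160, we find a(t) = -160·cos(4·t). Using a(t) = -160·cos(4·t) and substituting t = 3*pi/8, we find a = 0.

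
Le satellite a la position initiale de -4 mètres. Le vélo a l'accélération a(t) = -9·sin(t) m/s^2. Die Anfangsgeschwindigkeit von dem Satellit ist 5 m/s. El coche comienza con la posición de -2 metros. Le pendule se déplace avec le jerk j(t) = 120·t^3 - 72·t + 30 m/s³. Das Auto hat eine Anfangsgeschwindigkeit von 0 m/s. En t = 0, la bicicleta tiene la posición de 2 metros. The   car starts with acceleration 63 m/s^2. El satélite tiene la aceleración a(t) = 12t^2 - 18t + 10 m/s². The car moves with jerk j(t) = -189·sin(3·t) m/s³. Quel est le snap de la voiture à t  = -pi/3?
Nous devons dériver notre équation du jerk j(t) = -189·sin(3·t) 1 fois. En prenant d/dt de j(t), nous trouvons s(t) = -567·cos(3·t). Nous avons le snap s(t) = -567·cos(3·t). En substituant t = -pi/3: s(-pi/3) = 567.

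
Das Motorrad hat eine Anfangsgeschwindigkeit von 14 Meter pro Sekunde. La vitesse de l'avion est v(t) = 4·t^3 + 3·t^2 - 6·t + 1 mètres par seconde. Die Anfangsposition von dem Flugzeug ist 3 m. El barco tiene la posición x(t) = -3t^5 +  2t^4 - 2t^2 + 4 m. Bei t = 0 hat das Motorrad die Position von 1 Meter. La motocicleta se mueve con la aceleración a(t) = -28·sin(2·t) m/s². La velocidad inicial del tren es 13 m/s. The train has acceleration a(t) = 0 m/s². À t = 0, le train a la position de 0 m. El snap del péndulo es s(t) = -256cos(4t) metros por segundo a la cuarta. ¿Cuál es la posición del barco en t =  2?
Tenemos la posición x(t) = -3·t^5 + 2·t^4 - 2·t^2 + 4. Sustituyendo t = 2: x(2) = -68.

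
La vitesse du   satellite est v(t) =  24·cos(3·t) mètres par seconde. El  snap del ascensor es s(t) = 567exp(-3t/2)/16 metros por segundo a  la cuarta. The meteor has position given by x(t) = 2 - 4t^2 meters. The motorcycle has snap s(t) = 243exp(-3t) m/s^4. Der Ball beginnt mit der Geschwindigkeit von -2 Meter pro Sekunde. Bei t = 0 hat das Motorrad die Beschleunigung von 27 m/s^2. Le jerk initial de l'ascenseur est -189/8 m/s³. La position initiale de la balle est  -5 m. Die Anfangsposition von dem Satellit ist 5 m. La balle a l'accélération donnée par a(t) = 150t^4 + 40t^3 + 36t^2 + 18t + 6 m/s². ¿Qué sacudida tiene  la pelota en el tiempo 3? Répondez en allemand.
Um dies zu lösen, müssen wir 1 Ableitung unserer Gleichung für die Beschleunigung a(t) = 150·t^4 + 40·t^3 + 36·t^2 + 18·t + 6 nehmen. Mit d/dt von a(t) finden wir j(t) = 600·t^3 + 120·t^2 + 72·t + 18. Mit j(t) = 600·t^3 + 120·t^2 + 72·t + 18 und Einsetzen von t = 3, finden wir j = 17514.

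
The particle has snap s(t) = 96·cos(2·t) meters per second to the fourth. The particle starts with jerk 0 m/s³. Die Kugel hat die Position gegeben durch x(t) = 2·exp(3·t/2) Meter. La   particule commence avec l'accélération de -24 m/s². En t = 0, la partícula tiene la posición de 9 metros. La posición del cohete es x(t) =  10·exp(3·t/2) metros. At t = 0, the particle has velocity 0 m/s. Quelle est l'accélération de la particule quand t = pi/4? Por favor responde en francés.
Nous devons intégrer notre équation du snap s(t) = 96·cos(2·t) 2 fois. En prenant ∫s(t)dt et en appliquant j(0) = 0, nous trouvons j(t) = 48·sin(2·t). L'intégrale du jerk est l'accélération. En utilisant a(0) = -24, nous obtenons a(t) = -24·cos(2·t). Nous avons l'accélération a(t) = -24·cos(2·t). En substituant t = pi/4: a(pi/4) = 0.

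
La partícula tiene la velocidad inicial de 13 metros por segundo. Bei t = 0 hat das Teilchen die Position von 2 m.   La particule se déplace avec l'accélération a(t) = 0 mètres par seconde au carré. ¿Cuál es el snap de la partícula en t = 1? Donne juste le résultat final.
La respuesta es 0.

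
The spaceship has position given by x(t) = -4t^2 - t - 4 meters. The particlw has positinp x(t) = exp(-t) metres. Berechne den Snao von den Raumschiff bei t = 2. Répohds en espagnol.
Partiendo de la posición x(t) = -4·t^2 - t - 4, tomamos 4 derivadas. La derivada de la posición da la velocidad: v(t) = -8·t - 1. Tomando d/dt de v(t), encontramos a(t) = -8. Derivando la aceleración, obtenemos la sacudida: j(t) = 0. Tomando d/dt de j(t), encontramos s(t) = 0. Usando s(t) = 0 y sustituyendo t = 2, encontramos s = 0.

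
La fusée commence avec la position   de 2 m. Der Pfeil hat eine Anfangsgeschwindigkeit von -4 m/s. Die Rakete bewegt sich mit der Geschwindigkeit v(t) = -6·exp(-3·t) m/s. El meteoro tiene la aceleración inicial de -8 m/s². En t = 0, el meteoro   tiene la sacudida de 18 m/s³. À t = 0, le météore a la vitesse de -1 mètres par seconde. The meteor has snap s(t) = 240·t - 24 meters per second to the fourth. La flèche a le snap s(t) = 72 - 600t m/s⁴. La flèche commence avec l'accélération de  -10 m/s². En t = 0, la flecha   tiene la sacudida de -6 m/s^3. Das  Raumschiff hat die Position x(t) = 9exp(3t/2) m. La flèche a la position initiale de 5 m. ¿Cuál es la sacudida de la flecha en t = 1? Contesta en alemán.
Wir müssen unsere Gleichung für den Snap s(t) = 72 - 600·t 1-mal integrieren. Die Stammfunktion von dem Snap, mit j(0) = -6, ergibt den Ruck: j(t) = -300·t^2 + 72·t - 6. Aus der Gleichung für den Ruck j(t) = -300·t^2 + 72·t - 6, setzen wir t = 1 ein und erhalten j = -234.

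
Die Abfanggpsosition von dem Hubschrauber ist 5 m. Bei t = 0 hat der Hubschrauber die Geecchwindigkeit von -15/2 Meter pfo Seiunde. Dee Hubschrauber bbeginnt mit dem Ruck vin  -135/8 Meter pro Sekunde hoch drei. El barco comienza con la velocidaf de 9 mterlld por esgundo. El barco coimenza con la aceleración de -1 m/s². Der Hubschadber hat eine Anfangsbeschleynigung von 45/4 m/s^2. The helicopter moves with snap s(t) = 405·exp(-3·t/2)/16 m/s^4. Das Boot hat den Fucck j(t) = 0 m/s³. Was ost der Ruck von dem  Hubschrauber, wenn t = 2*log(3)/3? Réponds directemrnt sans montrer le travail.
Bei t = 2*log(3)/3, j = -45/8.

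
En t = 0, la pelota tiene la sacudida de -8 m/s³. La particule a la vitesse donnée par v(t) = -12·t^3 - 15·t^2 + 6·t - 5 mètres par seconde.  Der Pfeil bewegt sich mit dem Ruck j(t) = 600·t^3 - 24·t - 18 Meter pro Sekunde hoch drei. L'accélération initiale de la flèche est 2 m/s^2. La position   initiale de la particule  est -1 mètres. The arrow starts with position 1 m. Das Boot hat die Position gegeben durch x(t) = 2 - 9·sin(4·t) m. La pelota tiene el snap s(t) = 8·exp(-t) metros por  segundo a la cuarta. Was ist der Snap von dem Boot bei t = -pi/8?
Um dies zu lösen, müssen wir 4 Ableitungen unserer Gleichung für die Position x(t) = 2 - 9·sin(4·t) nehmen. Mit d/dt von x(t) finden wir v(t) = -36·cos(4·t). Durch Ableiten von der Geschwindigkeit erhalten wir die Beschleunigung: a(t) = 144·sin(4·t). Die Ableitung von der Beschleunigung ergibt den Ruck: j(t) = 576·cos(4·t). Mit d/dt von j(t) finden wir s(t) = -2304·sin(4·t). Wir haben den Snap s(t) = -2304·sin(4·t). Durch Einsetzen von t = -pi/8: s(-pi/8) = 2304.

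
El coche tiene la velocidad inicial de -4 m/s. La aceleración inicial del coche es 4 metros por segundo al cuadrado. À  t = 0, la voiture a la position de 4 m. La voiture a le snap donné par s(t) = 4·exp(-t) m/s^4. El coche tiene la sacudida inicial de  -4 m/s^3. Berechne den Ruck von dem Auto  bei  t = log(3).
Ausgehend von dem Snap s(t) = 4·exp(-t), nehmen wir 1 Stammfunktion. Durch Integration von dem Snap und Verwendung der Anfangsbedingung j(0) = -4, erhalten wir j(t) = -4·exp(-t). Aus der Gleichung für den Ruck j(t) = -4·exp(-t), setzen wir t = log(3) ein und erhalten j = -4/3.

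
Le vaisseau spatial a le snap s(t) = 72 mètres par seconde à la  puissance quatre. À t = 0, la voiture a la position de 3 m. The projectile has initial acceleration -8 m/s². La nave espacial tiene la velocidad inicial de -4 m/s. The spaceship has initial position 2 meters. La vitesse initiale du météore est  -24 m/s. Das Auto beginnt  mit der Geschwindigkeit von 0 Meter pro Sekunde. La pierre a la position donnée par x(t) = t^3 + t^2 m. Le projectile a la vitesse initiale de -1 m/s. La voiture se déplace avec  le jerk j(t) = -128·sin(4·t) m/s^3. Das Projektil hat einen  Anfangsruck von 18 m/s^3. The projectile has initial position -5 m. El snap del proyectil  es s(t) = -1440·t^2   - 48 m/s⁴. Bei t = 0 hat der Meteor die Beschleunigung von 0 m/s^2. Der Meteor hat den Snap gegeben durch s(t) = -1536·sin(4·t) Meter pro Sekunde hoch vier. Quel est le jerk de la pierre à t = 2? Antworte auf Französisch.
Pour résoudre ceci, nous devons prendre 3 dérivées de notre équation de la position x(t) = t^3 + t^2. En dérivant la position, nous obtenons la vitesse: v(t) = 3·t^2 + 2·t. En prenant d/dt de v(t), nous trouvons a(t) = 6·t + 2. En dérivant l'accélération, nous obtenons le jerk: j(t) = 6. Nous avons le jerk j(t) = 6. En substituant t = 2: j(2) = 6.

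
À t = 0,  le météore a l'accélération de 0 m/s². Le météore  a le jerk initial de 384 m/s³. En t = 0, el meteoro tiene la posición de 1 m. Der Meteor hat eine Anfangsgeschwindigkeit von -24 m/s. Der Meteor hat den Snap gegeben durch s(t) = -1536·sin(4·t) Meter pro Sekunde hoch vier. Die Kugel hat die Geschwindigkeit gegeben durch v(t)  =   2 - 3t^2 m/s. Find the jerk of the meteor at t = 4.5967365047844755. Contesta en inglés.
To solve this, we need to take 1 integral of our snap equation s(t) = -1536·sin(4·t). Taking ∫s(t)dt and applying j(0) = 384, we find j(t) = 384·cos(4·t). We have jerk j(t) = 384·cos(4·t). Substituting t = 4.5967365047844755: j(4.5967365047844755) = 343.638061762967.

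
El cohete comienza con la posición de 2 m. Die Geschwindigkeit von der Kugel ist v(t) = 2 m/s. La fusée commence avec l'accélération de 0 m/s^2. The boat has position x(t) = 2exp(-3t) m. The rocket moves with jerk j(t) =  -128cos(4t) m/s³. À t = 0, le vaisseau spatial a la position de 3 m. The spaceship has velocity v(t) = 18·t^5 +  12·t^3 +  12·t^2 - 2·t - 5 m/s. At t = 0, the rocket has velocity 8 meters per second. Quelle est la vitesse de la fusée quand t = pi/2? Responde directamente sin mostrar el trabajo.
À t = pi/2, v = 8.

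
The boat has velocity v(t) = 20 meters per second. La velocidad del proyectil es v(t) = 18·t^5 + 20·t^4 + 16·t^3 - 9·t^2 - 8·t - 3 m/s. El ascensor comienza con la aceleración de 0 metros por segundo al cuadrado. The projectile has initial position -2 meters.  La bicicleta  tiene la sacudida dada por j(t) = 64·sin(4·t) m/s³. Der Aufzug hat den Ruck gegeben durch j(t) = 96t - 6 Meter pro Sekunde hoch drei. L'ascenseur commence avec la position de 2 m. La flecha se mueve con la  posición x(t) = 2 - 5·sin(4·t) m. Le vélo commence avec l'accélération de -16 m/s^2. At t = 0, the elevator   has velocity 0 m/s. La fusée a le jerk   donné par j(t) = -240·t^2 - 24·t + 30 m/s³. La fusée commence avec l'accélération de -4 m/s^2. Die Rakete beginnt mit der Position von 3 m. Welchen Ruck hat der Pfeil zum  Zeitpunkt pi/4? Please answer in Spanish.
Para resolver esto, necesitamos tomar 3 derivadas de nuestra ecuación de la posición x(t) = 2 - 5·sin(4·t). La derivada de la posición da la velocidad: v(t) = -20·cos(4·t). Tomando d/dt de v(t), encontramos a(t) = 80·sin(4·t). Tomando d/dt de a(t), encontramos j(t) = 320·cos(4·t). Usando j(t) = 320·cos(4·t) y sustituyendo t = pi/4, encontramos j = -320.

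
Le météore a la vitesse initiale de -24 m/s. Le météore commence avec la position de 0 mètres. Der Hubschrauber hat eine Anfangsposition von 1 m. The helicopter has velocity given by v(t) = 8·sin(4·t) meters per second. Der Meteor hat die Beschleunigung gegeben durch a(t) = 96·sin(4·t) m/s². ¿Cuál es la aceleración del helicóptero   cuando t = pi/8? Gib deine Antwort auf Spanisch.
Debemos derivar nuestra ecuación de la velocidad v(t) = 8·sin(4·t) 1 vez. Tomando d/dt de v(t), encontramos a(t) = 32·cos(4·t). Tenemos la aceleración a(t) = 32·cos(4·t). Sustituyendo t = pi/8: a(pi/8) = 0.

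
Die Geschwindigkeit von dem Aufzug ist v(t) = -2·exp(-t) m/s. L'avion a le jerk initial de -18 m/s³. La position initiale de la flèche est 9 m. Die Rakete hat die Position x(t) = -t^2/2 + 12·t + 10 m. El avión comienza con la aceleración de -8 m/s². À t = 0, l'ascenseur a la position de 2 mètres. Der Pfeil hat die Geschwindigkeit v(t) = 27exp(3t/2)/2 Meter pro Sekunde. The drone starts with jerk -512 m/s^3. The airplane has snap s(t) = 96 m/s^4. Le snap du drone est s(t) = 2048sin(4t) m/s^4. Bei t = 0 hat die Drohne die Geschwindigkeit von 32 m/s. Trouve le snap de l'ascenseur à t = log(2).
Nous devons dériver notre équation de la vitesse v(t) = -2·exp(-t) 3 fois. La dérivée de la vitesse donne l'accélération: a(t) = 2·exp(-t). En dérivant l'accélération, nous obtenons le jerk: j(t) = -2·exp(-t). La dérivée du jerk donne le snap: s(t) = 2·exp(-t). De l'équation du snap s(t) = 2·exp(-t), nous substituons t = log(2) pour obtenir s = 1.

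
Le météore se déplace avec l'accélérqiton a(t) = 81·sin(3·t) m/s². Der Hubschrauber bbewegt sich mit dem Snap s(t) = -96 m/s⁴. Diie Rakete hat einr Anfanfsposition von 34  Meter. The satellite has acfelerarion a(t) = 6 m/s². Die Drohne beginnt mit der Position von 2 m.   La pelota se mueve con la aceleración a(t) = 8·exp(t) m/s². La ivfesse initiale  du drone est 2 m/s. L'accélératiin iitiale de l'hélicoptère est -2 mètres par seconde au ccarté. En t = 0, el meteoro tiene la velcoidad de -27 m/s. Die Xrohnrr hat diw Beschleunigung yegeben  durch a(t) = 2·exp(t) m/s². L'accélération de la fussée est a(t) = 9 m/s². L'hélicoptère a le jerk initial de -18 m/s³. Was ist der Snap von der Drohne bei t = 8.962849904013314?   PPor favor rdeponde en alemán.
Wir müssen unsere Gleichung für die Beschleunigung a(t) = 2·exp(t) 2-mal ableiten. Durch Ableiten von der Beschleunigung erhalten wir den Ruck: j(t) = 2·exp(t). Die Ableitung von dem Ruck ergibt den Snap: s(t) = 2·exp(t). Wir haben den Snap s(t) = 2·exp(t). Durch Einsetzen von t = 8.962849904013314: s(8.962849904013314) = 15615.1532597298.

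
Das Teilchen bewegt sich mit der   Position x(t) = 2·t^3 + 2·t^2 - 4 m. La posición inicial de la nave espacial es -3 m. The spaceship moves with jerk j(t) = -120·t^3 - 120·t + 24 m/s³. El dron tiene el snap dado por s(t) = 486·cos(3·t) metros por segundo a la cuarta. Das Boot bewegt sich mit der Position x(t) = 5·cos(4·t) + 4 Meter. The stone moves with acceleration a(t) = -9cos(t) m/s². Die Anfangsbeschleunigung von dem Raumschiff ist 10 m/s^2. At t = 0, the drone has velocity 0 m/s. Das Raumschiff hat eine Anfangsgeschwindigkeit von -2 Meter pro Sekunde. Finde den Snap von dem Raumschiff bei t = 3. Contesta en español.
Partiendo de la sacudida j(t) = -120·t^3 - 120·t + 24, tomamos 1 derivada. Derivando la sacudida, obtenemos el snap: s(t) = -360·t^2 - 120. Usando s(t) = -360·t^2 - 120 y sustituyendo t = 3, encontramos s = -3360.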